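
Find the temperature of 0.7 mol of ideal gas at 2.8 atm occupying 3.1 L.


PV = nRT  (R = 0.08206 L·atm/(mol·K))
T = PV/(nR) = 2.8×3.1/(0.7×0.08206)
= 8.68/0.057442
= 151.11 K

151.11 K


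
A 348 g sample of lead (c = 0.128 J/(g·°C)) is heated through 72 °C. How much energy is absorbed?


q = mcΔT = 348 × 0.128 × 72
= 3207.17 J

3207.17 J


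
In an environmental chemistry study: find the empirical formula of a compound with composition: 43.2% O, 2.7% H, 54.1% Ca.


Assume 100 g sample. Moles of each element:
  O: 43.2/16.0 = 2.7 mol
  H: 2.7/1.008 = 2.679 mol
  Ca: 54.1/40.08 = 1.35 mol
Divide by smallest (1.35):
  O: 2.7/1.35 = 2.0
  H: 2.679/1.35 = 1.98
  Ca: 1.35/1.35 = 1.0
Empirical formula: CaO2H2

CaO2H2


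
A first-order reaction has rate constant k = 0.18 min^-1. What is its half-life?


t½ = ln2/k = 0.693147/(0.18 min^-1)
= 3.851 min

3.851 min


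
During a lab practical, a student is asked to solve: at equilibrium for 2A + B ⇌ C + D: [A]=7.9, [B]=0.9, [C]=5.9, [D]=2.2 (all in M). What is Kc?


Kc = [C][D]/([A]^2[B])
= (5.9^1 × 2.2^1)/(7.9^2 × 0.9^1)
= 12.98/56.169
= 0.2311

0.2311


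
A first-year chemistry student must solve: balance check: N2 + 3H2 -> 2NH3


Equation: N2 + 3H2 -> 2NH3
Check atoms: H: 6=6, N: 2=2
Balanced

Yes, balanced


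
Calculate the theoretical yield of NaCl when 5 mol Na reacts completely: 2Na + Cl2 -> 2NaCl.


Mole ratio NaCl:Na = 2:2
n(NaCl) = 5 × 2/2 = 5.000 mol
mass = 5.000 × 58.44 = 292.2 g

292.2 g


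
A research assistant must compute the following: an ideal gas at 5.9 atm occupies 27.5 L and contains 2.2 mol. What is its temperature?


PV = nRT  (R = 0.08206 L·atm/(mol·K))
T = PV/(nR) = 5.9×27.5/(2.2×0.08206)
= 162.25/0.180532
= 898.73 K

898.73 K


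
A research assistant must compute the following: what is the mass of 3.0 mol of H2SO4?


M(H2SO4) = 98.09 g/mol
mass = n × M = 3.0 × 98.09 = 294.27 g

294.27 g


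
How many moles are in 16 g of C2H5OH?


M(C2H5OH) = 46.07 g/mol
n = mass/M = 16/46.07 = 0.3473 mol

0.3473 mol


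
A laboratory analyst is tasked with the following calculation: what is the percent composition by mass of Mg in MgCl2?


M(MgCl2) = 1×24.31 + 2×35.45 = 95.21 g/mol
Mass of Mg = 1 × 24.31 = 24.31 g/mol
% Mg = 24.31/95.21 × 100 = 25.53%

25.53%


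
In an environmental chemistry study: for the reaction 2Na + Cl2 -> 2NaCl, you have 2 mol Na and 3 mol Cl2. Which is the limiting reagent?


Mole ratio available / coefficient:
  Na: 2/2 = 1.000
  Cl2: 3/1 = 3.000
Smaller ratio is limiting.

Na


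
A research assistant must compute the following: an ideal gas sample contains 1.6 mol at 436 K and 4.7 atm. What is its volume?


PV = nRT  (R = 0.08206 L·atm/(mol·K))
V = nRT/P = 1.6×0.08206×436/4.7
= 12.18 L

12.18 L


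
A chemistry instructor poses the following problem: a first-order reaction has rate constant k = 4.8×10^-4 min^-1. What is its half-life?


t½ = ln2/k = 0.693147/(4.8×10^-4 min^-1)
= 1444 min

1444 min


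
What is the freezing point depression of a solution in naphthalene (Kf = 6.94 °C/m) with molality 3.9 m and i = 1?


ΔTf = Kf × m × i
= 6.94 × 3.9 × 1
= 27.066 °C

27.066 °C


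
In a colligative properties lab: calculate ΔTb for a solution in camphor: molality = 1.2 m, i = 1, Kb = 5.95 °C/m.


ΔTb = Kb × m × i
= 5.95 × 1.2 × 1
= 7.14 °C

7.14 °C


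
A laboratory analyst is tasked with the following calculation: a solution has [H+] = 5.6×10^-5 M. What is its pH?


pH = -log10([H+]) = -log10(5.6×10^-5)
= 5 - log10(5.6)
= 5 - 0.75
= 4.25

4.25


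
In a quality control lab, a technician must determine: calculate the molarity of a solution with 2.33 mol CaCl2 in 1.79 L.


M = n/V = 2.33/1.79 = 1.302 mol/L

1.302 M


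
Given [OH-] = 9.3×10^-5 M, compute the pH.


pOH = -log10([OH-]) = -log10(9.3×10^-5)
= 5 - log10(9.3) = 4.03
pH = 14 - pOH = 14 - 4.03 = 9.97

9.97


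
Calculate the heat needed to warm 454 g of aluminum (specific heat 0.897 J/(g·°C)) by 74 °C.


q = mcΔT = 454 × 0.897 × 74
= 30135.61 J

30135.61 J


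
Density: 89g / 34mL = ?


ρ = mass/volume
= 89/34
= 2.618 g/mL

2.618 g/mL


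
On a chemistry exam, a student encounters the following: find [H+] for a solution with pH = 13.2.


[H+] = 10^(-pH) = 10^(-13.2)
= 6.31×10^-14 M

6.31×10^-14 M


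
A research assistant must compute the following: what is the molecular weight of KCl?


M(KCl) = 1×39.1 + 1×35.45
= 39.1 + 35.45
= 74.55 g/mol

74.55 g/mol


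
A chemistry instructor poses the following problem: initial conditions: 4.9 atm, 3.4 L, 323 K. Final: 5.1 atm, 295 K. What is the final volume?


P1V1/T1 = P2V2/T2
V2 = P1V1T2/(T1P2)
= 4.9×3.4×295/(323×5.1)
= 2.983 L

2.983 L


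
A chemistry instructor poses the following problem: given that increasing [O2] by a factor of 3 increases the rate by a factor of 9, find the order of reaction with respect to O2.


rate ∝ [O2]^n
3^n = 9 → n = 2
Order in O2: 2

2


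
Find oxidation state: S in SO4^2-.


x + 4(-2) = -2, so x = +6
Oxidation number: +6

+6


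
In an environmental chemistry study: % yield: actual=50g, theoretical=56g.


% yield = actual/theoretical × 100
= 50/56 × 100
= 89.29%

89.29%


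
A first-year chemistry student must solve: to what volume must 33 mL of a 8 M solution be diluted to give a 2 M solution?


C1V1 = C2V2
8 × 33 = 2 × V2
V2 = 264/2 = 132.0 mL

132.0 mL


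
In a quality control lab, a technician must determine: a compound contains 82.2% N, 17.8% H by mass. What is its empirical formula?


Assume 100 g sample. Moles of each element:
  N: 82.2/14.01 = 5.867 mol
  H: 17.8/1.008 = 17.659 mol
Divide by smallest (5.867):
  N: 5.867/5.867 = 1.0
  H: 17.659/5.867 = 3.01
Empirical formula: NH3

NH3


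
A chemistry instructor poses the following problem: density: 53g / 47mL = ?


ρ = mass/volume
= 53/47
= 1.128 g/mL

1.128 g/mL


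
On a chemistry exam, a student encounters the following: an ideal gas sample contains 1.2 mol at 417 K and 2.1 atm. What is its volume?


PV = nRT  (R = 0.08206 L·atm/(mol·K))
V = nRT/P = 1.2×0.08206×417/2.1
= 19.554 L

19.554 L


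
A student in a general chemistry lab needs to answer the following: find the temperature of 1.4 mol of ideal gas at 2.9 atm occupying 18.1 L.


PV = nRT  (R = 0.08206 L·atm/(mol·K))
T = PV/(nR) = 2.9×18.1/(1.4×0.08206)
= 52.49/0.114884
= 456.90 K

456.90 K


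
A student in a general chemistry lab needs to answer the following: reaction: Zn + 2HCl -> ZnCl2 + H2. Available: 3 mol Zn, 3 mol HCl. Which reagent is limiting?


Mole ratio available / coefficient:
  Zn: 3/1 = 3.000
  HCl: 3/2 = 1.500
Smaller ratio is limiting.

HCl


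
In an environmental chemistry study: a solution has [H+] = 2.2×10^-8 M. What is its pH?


pH = -log10([H+]) = -log10(2.2×10^-8)
= 8 - log10(2.2)
= 8 - 0.34
= 7.66

7.66


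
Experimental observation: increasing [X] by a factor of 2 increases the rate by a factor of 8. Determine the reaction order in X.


rate ∝ [X]^n
2^n = 8 → n = 3
Order in X: 3

3


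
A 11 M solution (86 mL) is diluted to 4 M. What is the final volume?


C1V1 = C2V2
11 × 86 = 4 × V2
V2 = 946/4 = 236.5 mL

236.5 mL


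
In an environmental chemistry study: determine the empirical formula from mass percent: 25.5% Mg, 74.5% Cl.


Assume 100 g sample. Moles of each element:
  Mg: 25.5/24.31 = 1.049 mol
  Cl: 74.5/35.45 = 2.102 mol
Divide by smallest (1.049):
  Mg: 1.049/1.049 = 1.0
  Cl: 2.102/1.049 = 2.0
Empirical formula: MgCl2

MgCl2


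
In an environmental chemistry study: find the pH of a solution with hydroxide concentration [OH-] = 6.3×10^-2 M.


pOH = -log10([OH-]) = -log10(6.3×10^-2)
= 2 - log10(6.3) = 1.2
pH = 14 - pOH = 14 - 1.2 = 12.8

12.8


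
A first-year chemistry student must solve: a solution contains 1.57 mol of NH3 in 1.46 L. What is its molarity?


M = n/V = 1.57/1.46 = 1.075 mol/L

1.075 M


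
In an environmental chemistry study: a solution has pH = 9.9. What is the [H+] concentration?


[H+] = 10^(-pH) = 10^(-9.9)
= 1.26×10^-10 M

1.26×10^-10 M


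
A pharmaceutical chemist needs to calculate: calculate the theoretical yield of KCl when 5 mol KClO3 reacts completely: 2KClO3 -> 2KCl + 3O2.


Mole ratio KCl:KClO3 = 2:2
n(KCl) = 5 × 2/2 = 5.000 mol
mass = 5.000 × 74.55 = 372.75 g

372.75 g


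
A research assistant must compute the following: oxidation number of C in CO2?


x + 2(-2) = 0, so x = +4
Oxidation number: +4

+4


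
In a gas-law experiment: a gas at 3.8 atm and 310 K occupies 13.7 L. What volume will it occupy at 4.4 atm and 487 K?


P1V1/T1 = P2V2/T2
V2 = P1V1T2/(T1P2)
= 3.8×13.7×487/(310×4.4)
= 18.587 L

18.587 L


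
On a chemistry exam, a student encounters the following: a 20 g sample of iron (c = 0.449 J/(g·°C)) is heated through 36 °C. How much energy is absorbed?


q = mcΔT = 20 × 0.449 × 36
= 323.28 J

323.28 J


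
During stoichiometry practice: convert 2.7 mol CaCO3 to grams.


M(CaCO3) = 100.09 g/mol
mass = n × M = 2.7 × 100.09 = 270.24 g

270.24 g


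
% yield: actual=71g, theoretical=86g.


% yield = actual/theoretical × 100
= 71/86 × 100
= 82.56%

82.56%


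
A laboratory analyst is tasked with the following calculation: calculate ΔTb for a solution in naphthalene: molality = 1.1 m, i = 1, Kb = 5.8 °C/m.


ΔTb = Kb × m × i
= 5.8 × 1.1 × 1
= 6.38 °C

6.38 °C


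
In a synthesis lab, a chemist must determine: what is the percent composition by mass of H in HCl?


M(HCl) = 1×1.008 + 1×35.45 = 36.458 g/mol
Mass of H = 1 × 1.008 = 1.008 g/mol
% H = 1.008/36.458 × 100 = 2.76%

2.76%


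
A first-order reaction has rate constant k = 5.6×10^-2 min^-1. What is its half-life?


t½ = ln2/k = 0.693147/(5.6×10^-2 min^-1)
= 12.38 min

12.38 min


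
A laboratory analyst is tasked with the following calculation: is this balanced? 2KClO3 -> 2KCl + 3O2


Equation: 2KClO3 -> 2KCl + 3O2
Check atoms: Cl: 2=2, K: 2=2, O: 6=6
Balanced

Yes, balanced


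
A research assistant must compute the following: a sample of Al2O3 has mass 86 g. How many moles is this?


M(Al2O3) = 101.96 g/mol
n = mass/M = 86/101.96 = 0.8435 mol

0.8435 mol


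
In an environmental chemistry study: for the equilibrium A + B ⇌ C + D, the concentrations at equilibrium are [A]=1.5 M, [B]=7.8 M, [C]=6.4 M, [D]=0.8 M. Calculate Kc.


Kc = [C][D]/([A][B])
= (6.4^1 × 0.8^1)/(1.5^1 × 7.8^1)
= 5.12/11.7
= 0.4376

0.4376


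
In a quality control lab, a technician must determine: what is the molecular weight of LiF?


M(LiF) = 1×6.94 + 1×19.0
= 6.94 + 19.0
= 25.94 g/mol

25.94 g/mol


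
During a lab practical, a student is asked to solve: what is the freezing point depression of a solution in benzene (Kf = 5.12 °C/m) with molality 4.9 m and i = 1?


ΔTf = Kf × m × i
= 5.12 × 4.9 × 1
= 25.088 °C

25.088 °C


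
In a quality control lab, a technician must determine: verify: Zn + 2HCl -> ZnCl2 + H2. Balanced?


Equation: Zn + 2HCl -> ZnCl2 + H2
Check atoms: Cl: 2=2, H: 2=2, Zn: 1=1
Balanced

Yes, balanced


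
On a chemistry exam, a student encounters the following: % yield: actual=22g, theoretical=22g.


% yield = actual/theoretical × 100
= 22/22 × 100
= 100.0%

100.0%


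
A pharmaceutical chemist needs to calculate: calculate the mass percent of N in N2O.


M(N2O) = 2×14.01 + 1×16.0 = 44.02 g/mol
Mass of N = 2 × 14.01 = 28.02 g/mol
% N = 28.02/44.02 × 100 = 63.65%

63.65%


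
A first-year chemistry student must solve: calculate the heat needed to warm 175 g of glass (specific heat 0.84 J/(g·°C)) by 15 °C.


q = mcΔT = 175 × 0.84 × 15
= 2205.00 J

2205.00 J


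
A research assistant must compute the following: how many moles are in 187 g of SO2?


M(SO2) = 64.07 g/mol
n = mass/M = 187/64.07 = 2.9187 mol

2.9187 mol


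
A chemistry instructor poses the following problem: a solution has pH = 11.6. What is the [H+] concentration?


[H+] = 10^(-pH) = 10^(-11.6)
= 2.51×10^-12 M

2.51×10^-12 M


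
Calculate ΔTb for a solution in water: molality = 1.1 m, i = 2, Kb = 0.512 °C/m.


ΔTb = Kb × m × i
= 0.512 × 1.1 × 2
= 1.1264 °C

1.1264 °C


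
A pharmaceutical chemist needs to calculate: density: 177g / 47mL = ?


ρ = mass/volume
= 177/47
= 3.766 g/mL

3.766 g/mL


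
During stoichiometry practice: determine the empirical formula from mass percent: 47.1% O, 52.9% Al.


Assume 100 g sample. Moles of each element:
  O: 47.1/16.0 = 2.944 mol
  Al: 52.9/26.98 = 1.961 mol
Divide by smallest (1.961):
  O: 2.944/1.961 = 1.5
  Al: 1.961/1.961 = 1.0
Multiply all ratios by 2 to obtain whole numbers.
Empirical formula: Al2O3

Al2O3


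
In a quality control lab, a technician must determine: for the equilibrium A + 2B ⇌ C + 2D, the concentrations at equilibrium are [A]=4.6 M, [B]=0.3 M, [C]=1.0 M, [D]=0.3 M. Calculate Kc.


Kc = [C][D]^2/([A][B]^2)
= (1.0^1 × 0.3^2)/(4.6^1 × 0.3^2)
= 0.09/0.414
= 0.2174

0.2174


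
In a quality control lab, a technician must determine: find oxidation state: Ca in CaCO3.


Group 2 metal: +2
Oxidation number: +2

+2


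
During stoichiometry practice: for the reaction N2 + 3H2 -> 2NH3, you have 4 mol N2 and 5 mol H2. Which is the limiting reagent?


Mole ratio available / coefficient:
  N2: 4/1 = 4.000
  H2: 5/3 = 1.667
Smaller ratio is limiting.

H2


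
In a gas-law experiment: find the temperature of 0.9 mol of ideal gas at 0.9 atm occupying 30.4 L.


PV = nRT  (R = 0.08206 L·atm/(mol·K))
T = PV/(nR) = 0.9×30.4/(0.9×0.08206)
= 27.36/0.073854
= 370.46 K

370.46 K


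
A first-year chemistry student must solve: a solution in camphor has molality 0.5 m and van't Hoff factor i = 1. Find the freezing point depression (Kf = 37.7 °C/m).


ΔTf = Kf × m × i
= 37.7 × 0.5 × 1
= 18.85 °C

18.85 °C


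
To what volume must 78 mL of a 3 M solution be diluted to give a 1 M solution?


C1V1 = C2V2
3 × 78 = 1 × V2
V2 = 234/1 = 234.0 mL

234.0 mL


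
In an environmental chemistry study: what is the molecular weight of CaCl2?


M(CaCl2) = 1×40.08 + 2×35.45
= 40.08 + 70.9
= 110.98 g/mol

110.98 g/mol


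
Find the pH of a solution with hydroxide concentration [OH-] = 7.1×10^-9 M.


pOH = -log10([OH-]) = -log10(7.1×10^-9)
= 9 - log10(7.1) = 8.15
pH = 14 - pOH = 14 - 8.15 = 5.85

5.85


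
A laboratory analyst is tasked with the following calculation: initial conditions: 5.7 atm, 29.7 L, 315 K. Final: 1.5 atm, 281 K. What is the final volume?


P1V1/T1 = P2V2/T2
V2 = P1V1T2/(T1P2)
= 5.7×29.7×281/(315×1.5)
= 100.678 L

100.678 L


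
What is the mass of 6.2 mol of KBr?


M(KBr) = 119.0 g/mol
mass = n × M = 6.2 × 119.0 = 737.80 g

737.80 g


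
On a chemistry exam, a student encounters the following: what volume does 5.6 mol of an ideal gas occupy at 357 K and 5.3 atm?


PV = nRT  (R = 0.08206 L·atm/(mol·K))
V = nRT/P = 5.6×0.08206×357/5.3
= 30.954 L

30.954 L


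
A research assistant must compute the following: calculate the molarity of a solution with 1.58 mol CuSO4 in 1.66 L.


M = n/V = 1.58/1.66 = 0.952 mol/L

0.952 M


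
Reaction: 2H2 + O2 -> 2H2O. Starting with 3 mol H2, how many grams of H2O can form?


Mole ratio H2O:H2 = 2:2
n(H2O) = 3 × 2/2 = 3.000 mol
mass = 3.000 × 18.02 = 54.06 g

54.06 g


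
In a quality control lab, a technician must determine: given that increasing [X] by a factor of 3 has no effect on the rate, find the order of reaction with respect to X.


rate ∝ [X]^n
rate ∝ [X]^0
Order in X: 0

0


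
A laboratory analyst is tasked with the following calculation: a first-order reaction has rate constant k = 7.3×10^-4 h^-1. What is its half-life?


t½ = ln2/k = 0.693147/(7.3×10^-4 h^-1)
= 949.5 h

949.5 h


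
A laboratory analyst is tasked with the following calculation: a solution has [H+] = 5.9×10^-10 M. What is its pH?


pH = -log10([H+]) = -log10(5.9×10^-10)
= 10 - log10(5.9)
= 10 - 0.77
= 9.23

9.23


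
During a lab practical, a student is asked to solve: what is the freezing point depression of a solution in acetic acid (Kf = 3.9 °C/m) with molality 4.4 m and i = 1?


ΔTf = Kf × m × i
= 3.9 × 4.4 × 1
= 17.16 °C

17.16 °C


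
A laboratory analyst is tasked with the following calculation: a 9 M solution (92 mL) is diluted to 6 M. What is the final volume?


C1V1 = C2V2
9 × 92 = 6 × V2
V2 = 828/6 = 138.0 mL

138.0 mL


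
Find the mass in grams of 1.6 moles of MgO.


M(MgO) = 40.31 g/mol
mass = n × M = 1.6 × 40.31 = 64.50 g

64.50 g


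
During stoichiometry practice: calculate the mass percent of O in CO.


M(CO) = 1×12.01 + 1×16.0 = 28.01 g/mol
Mass of O = 1 × 16.0 = 16.00 g/mol
% O = 16.00/28.01 × 100 = 57.12%

57.12%


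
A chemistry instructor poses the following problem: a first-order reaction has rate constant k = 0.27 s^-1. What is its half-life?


t½ = ln2/k = 0.693147/(0.27 s^-1)
= 2.567 s

2.567 s


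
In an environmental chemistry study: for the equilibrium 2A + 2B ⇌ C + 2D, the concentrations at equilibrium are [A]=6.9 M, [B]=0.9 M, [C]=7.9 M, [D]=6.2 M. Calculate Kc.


Kc = [C][D]^2/([A]^2[B]^2)
= (7.9^1 × 6.2^2)/(6.9^2 × 0.9^2)
= 303.676/38.5641
= 7.875

7.875


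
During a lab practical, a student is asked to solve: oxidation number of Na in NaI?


Group 1 metal: +1
Oxidation number: +1

+1


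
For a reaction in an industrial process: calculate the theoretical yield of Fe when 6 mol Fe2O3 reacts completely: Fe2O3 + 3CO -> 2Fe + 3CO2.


Mole ratio Fe:Fe2O3 = 2:1
n(Fe) = 6 × 2/1 = 12.000 mol
mass = 12.000 × 55.85 = 670.2 g

670.2 g


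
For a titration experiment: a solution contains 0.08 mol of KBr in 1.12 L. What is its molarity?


M = n/V = 0.08/1.12 = 0.071 mol/L

0.071 M


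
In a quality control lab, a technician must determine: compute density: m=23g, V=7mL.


ρ = mass/volume
= 23/7
= 3.286 g/mL

3.286 g/mL


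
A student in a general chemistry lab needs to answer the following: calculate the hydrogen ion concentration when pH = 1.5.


[H+] = 10^(-pH) = 10^(-1.5)
= 3.16×10^-2 M

3.16×10^-2 M


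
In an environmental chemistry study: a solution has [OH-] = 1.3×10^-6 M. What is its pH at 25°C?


pOH = -log10([OH-]) = -log10(1.3×10^-6)
= 6 - log10(1.3) = 5.89
pH = 14 - pOH = 14 - 5.89 = 8.11

8.11


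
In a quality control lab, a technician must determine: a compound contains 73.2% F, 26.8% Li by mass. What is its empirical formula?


Assume 100 g sample. Moles of each element:
  F: 73.2/19.0 = 3.853 mol
  Li: 26.8/6.94 = 3.862 mol
Divide by smallest (3.853):
  F: 3.853/3.853 = 1.0
  Li: 3.862/3.853 = 1.0
Empirical formula: LiF

LiF


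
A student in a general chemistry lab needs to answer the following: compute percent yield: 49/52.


% yield = actual/theoretical × 100
= 49/52 × 100
= 94.23%

94.23%


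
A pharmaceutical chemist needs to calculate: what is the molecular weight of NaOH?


M(NaOH) = 1×22.99 + 1×16.0 + 1×1.008
= 22.99 + 16.0 + 1.01
= 40.0 g/mol

40.0 g/mol


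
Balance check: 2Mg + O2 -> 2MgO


Equation: 2Mg + O2 -> 2MgO
Check atoms: Mg: 2=2, O: 2=2
Balanced

Yes, balanced


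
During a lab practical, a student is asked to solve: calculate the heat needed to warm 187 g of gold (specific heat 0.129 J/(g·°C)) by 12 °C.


q = mcΔT = 187 × 0.129 × 12
= 289.48 J

289.48 J


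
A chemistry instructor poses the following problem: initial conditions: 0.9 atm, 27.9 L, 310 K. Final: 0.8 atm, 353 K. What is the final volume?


P1V1/T1 = P2V2/T2
V2 = P1V1T2/(T1P2)
= 0.9×27.9×353/(310×0.8)
= 35.741 L

35.741 L


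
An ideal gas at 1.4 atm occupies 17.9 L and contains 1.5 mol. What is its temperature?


PV = nRT  (R = 0.08206 L·atm/(mol·K))
T = PV/(nR) = 1.4×17.9/(1.5×0.08206)
= 25.06/0.123090
= 203.59 K

203.59 K


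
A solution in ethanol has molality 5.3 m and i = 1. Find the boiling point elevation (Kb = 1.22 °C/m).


ΔTb = Kb × m × i
= 1.22 × 5.3 × 1
= 6.466 °C

6.466 °C


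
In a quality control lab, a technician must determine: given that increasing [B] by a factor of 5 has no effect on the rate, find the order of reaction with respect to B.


rate ∝ [B]^n
rate ∝ [B]^0
Order in B: 0

0


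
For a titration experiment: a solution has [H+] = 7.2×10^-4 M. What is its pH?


pH = -log10([H+]) = -log10(7.2×10^-4)
= 4 - log10(7.2)
= 4 - 0.86
= 3.14

3.14


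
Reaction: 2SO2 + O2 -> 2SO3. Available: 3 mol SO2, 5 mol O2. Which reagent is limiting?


Mole ratio available / coefficient:
  SO2: 3/2 = 1.500
  O2: 5/1 = 5.000
Smaller ratio is limiting.

SO2


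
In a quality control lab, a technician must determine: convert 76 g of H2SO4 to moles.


M(H2SO4) = 98.09 g/mol
n = mass/M = 76/98.09 = 0.7748 mol

0.7748 mol


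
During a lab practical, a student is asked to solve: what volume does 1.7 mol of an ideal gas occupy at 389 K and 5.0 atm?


PV = nRT  (R = 0.08206 L·atm/(mol·K))
V = nRT/P = 1.7×0.08206×389/5.0
= 10.853 L

10.853 L


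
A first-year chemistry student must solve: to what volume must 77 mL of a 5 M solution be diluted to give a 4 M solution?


C1V1 = C2V2
5 × 77 = 4 × V2
V2 = 385/4 = 96.25 mL

96.25 mL


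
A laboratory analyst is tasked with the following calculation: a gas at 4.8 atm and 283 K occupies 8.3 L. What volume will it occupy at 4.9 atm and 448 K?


P1V1/T1 = P2V2/T2
V2 = P1V1T2/(T1P2)
= 4.8×8.3×448/(283×4.9)
= 12.871 L

12.871 L


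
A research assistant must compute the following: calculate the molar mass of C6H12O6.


M(C6H12O6) = 6×12.01 + 12×1.008 + 6×16.0
= 72.06 + 12.1 + 96.0
= 180.16 g/mol

180.16 g/mol


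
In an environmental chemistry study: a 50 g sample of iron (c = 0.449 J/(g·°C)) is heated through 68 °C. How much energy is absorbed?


q = mcΔT = 50 × 0.449 × 68
= 1526.60 J

1526.60 J


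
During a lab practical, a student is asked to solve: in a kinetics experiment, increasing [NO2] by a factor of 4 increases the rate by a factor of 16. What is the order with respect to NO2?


rate ∝ [NO2]^n
4^n = 16 → n = 2
Order in NO2: 2

2


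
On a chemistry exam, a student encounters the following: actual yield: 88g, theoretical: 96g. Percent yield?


% yield = actual/theoretical × 100
= 88/96 × 100
= 91.67%

91.67%


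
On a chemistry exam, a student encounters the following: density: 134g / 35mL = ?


ρ = mass/volume
= 134/35
= 3.829 g/mL

3.829 g/mL


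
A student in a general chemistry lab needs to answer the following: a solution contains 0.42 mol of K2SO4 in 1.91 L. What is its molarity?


M = n/V = 0.42/1.91 = 0.220 mol/L

0.220 M


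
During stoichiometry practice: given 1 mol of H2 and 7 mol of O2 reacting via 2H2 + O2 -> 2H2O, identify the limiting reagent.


Mole ratio available / coefficient:
  H2: 1/2 = 0.500
  O2: 7/1 = 7.000
Smaller ratio is limiting.

H2


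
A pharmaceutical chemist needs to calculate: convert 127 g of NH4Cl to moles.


M(NH4Cl) = 53.49 g/mol
n = mass/M = 127/53.49 = 2.3743 mol

2.3743 mol


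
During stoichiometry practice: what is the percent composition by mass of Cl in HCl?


M(HCl) = 1×1.008 + 1×35.45 = 36.458 g/mol
Mass of Cl = 1 × 35.45 = 35.45 g/mol
% Cl = 35.45/36.458 × 100 = 97.24%

97.24%


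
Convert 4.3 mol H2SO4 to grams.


M(H2SO4) = 98.09 g/mol
mass = n × M = 4.3 × 98.09 = 421.79 g

421.79 g


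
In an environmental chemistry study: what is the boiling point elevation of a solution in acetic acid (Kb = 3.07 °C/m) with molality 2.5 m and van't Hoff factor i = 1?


ΔTb = Kb × m × i
= 3.07 × 2.5 × 1
= 7.675 °C

7.675 °C


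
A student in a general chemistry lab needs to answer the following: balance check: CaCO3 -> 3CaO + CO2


Equation: CaCO3 -> 3CaO + CO2
Check atoms: C: 1=1, Ca: 1≠3, O: 3≠5
Not balanced

No, not balanced


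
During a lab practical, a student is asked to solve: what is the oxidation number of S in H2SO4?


2(+1) + x + 4(-2) = 0, so x = +6
Oxidation number: +6

+6


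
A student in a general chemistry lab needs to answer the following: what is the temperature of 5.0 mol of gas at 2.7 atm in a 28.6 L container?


PV = nRT  (R = 0.08206 L·atm/(mol·K))
T = PV/(nR) = 2.7×28.6/(5.0×0.08206)
= 77.22/0.410300
= 188.20 K

188.20 K


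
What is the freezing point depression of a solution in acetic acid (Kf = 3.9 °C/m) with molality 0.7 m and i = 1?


ΔTf = Kf × m × i
= 3.9 × 0.7 × 1
= 2.73 °C

2.73 °C


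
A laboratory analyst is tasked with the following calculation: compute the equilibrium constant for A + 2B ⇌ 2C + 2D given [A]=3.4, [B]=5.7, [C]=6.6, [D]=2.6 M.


Kc = [C]^2[D]^2/([A][B]^2)
= (6.6^2 × 2.6^2)/(3.4^1 × 5.7^2)
= 294.4656/110.466
= 2.666

2.666


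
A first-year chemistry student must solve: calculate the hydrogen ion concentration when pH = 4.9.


[H+] = 10^(-pH) = 10^(-4.9)
= 1.26×10^-5 M

1.26×10^-5 M


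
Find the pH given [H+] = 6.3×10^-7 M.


pH = -log10([H+]) = -log10(6.3×10^-7)
= 7 - log10(6.3)
= 7 - 0.8
= 6.2

6.2


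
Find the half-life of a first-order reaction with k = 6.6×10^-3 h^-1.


t½ = ln2/k = 0.693147/(6.6×10^-3 h^-1)
= 105.0 h

105.0 h


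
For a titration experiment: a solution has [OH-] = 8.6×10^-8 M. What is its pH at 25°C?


pOH = -log10([OH-]) = -log10(8.6×10^-8)
= 8 - log10(8.6) = 7.07
pH = 14 - pOH = 14 - 7.07 = 6.93

6.93


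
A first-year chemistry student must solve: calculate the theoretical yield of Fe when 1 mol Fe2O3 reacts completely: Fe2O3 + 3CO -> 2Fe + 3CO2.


Mole ratio Fe:Fe2O3 = 2:1
n(Fe) = 1 × 2/1 = 2.000 mol
mass = 2.000 × 55.85 = 111.7 g

111.7 g


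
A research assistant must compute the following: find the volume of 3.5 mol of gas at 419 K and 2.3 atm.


PV = nRT  (R = 0.08206 L·atm/(mol·K))
V = nRT/P = 3.5×0.08206×419/2.3
= 52.322 L

52.322 L


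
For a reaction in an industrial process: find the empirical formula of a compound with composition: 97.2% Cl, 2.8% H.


Assume 100 g sample. Moles of each element:
  Cl: 97.2/35.45 = 2.742 mol
  H: 2.8/1.008 = 2.778 mol
Divide by smallest (2.742):
  Cl: 2.742/2.742 = 1.0
  H: 2.778/2.742 = 1.01
Empirical formula: HCl

HCl


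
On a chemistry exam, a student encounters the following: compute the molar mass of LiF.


M(LiF) = 1×6.94 + 1×19.0
= 6.94 + 19.0
= 25.94 g/mol

25.94 g/mol


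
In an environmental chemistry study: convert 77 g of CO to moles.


M(CO) = 28.01 g/mol
n = mass/M = 77/28.01 = 2.749 mol

2.749 mol


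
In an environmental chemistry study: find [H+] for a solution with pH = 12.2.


[H+] = 10^(-pH) = 10^(-12.2)
= 6.31×10^-13 M

6.31×10^-13 M


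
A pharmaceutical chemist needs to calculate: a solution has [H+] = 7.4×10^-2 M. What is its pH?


pH = -log10([H+]) = -log10(7.4×10^-2)
= 2 - log10(7.4)
= 2 - 0.87
= 1.13

1.13


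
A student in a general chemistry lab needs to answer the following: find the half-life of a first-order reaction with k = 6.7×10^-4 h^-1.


t½ = ln2/k = 0.693147/(6.7×10^-4 h^-1)
= 1035 h

1035 h


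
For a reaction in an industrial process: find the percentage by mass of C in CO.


M(CO) = 1×12.01 + 1×16.0 = 28.01 g/mol
Mass of C = 1 × 12.01 = 12.01 g/mol
% C = 12.01/28.01 × 100 = 42.88%

42.88%


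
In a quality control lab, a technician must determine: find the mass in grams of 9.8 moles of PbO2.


M(PbO2) = 239.2 g/mol
mass = n × M = 9.8 × 239.2 = 2344.16 g

2344.16 g


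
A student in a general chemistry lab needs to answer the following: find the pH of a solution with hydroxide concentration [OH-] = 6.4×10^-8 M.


pOH = -log10([OH-]) = -log10(6.4×10^-8)
= 8 - log10(6.4) = 7.19
pH = 14 - pOH = 14 - 7.19 = 6.81

6.81


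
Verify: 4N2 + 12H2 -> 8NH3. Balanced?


Equation: 4N2 + 12H2 -> 8NH3
Check atoms: H: 24=24, N: 8=8
Balanced

Yes, balanced


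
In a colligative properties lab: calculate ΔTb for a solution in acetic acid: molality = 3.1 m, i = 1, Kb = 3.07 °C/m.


ΔTb = Kb × m × i
= 3.07 × 3.1 × 1
= 9.517 °C

9.517 °C


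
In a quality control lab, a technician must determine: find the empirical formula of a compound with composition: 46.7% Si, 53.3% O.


Assume 100 g sample. Moles of each element:
  Si: 46.7/28.09 = 1.663 mol
  O: 53.3/16.0 = 3.331 mol
Divide by smallest (1.663):
  Si: 1.663/1.663 = 1.0
  O: 3.331/1.663 = 2.0
Empirical formula: SiO2

SiO2


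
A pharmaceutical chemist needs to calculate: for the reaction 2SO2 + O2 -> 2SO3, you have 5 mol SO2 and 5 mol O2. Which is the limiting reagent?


Mole ratio available / coefficient:
  SO2: 5/2 = 2.500
  O2: 5/1 = 5.000
Smaller ratio is limiting.

SO2


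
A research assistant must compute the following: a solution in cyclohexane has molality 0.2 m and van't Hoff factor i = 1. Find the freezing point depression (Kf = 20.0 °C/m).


ΔTf = Kf × m × i
= 20.0 × 0.2 × 1
= 4.0 °C

4.0 °C


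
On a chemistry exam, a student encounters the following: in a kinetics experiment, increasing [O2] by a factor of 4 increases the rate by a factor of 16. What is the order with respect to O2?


rate ∝ [O2]^n
4^n = 16 → n = 2
Order in O2: 2

2


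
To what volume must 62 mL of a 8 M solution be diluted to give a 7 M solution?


C1V1 = C2V2
8 × 62 = 7 × V2
V2 = 496/7 = 70.86 mL

70.86 mL


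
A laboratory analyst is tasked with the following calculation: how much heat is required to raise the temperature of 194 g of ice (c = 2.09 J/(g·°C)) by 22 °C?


q = mcΔT = 194 × 2.09 × 22
= 8920.12 J

8920.12 J


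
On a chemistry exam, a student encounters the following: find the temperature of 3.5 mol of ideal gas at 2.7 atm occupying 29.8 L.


PV = nRT  (R = 0.08206 L·atm/(mol·K))
T = PV/(nR) = 2.7×29.8/(3.5×0.08206)
= 80.46/0.287210
= 280.14 K

280.14 K


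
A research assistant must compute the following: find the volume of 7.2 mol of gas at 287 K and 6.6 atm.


PV = nRT  (R = 0.08206 L·atm/(mol·K))
V = nRT/P = 7.2×0.08206×287/6.6
= 25.692 L

25.692 L


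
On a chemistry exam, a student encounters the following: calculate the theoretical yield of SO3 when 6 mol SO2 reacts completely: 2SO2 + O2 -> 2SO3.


Mole ratio SO3:SO2 = 2:2
n(SO3) = 6 × 2/2 = 6.000 mol
mass = 6.000 × 80.07 = 480.42 g

480.42 g


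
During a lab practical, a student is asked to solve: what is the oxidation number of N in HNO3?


(+1) + x + 3(-2) = 0, so x = +5
Oxidation number: +5

+5


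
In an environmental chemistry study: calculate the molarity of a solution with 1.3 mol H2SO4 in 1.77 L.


M = n/V = 1.3/1.77 = 0.734 mol/L

0.734 M


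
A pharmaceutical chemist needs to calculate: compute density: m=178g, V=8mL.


ρ = mass/volume
= 178/8
= 22.25 g/mL

22.25 g/mL


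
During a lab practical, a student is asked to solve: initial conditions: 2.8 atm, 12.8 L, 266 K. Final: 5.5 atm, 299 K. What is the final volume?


P1V1/T1 = P2V2/T2
V2 = P1V1T2/(T1P2)
= 2.8×12.8×299/(266×5.5)
= 7.325 L

7.325 L


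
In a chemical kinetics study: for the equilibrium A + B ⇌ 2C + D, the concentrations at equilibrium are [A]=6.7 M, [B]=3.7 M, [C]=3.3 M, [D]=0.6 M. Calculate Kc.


Kc = [C]^2[D]/([A][B])
= (3.3^2 × 0.6^1)/(6.7^1 × 3.7^1)
= 6.534/24.79
= 0.2636

0.2636


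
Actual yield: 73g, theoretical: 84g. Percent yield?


% yield = actual/theoretical × 100
= 73/84 × 100
= 86.9%

86.9%


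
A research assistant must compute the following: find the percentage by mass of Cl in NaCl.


M(NaCl) = 1×22.99 + 1×35.45 = 58.44 g/mol
Mass of Cl = 1 × 35.45 = 35.45 g/mol
% Cl = 35.45/58.44 × 100 = 60.66%

60.66%


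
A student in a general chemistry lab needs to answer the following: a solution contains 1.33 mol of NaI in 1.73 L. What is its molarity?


M = n/V = 1.33/1.73 = 0.769 mol/L

0.769 M


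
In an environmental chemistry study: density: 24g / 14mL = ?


ρ = mass/volume
= 24/14
= 1.714 g/mL

1.714 g/mL


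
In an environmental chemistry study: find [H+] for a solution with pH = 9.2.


[H+] = 10^(-pH) = 10^(-9.2)
= 6.31×10^-10 M

6.31×10^-10 M


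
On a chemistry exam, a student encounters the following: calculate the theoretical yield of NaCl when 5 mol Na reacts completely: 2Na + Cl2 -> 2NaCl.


Mole ratio NaCl:Na = 2:2
n(NaCl) = 5 × 2/2 = 5.000 mol
mass = 5.000 × 58.44 = 292.2 g

292.2 g


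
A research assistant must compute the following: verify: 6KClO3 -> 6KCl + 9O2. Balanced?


Equation: 6KClO3 -> 6KCl + 9O2
Check atoms: Cl: 6=6, K: 6=6, O: 18=18
Balanced

Yes, balanced


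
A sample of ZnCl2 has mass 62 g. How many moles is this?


M(ZnCl2) = 136.28 g/mol
n = mass/M = 62/136.28 = 0.4549 mol

0.4549 mol


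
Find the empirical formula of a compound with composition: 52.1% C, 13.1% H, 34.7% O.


Assume 100 g sample. Moles of each element:
  C: 52.1/12.01 = 4.338 mol
  H: 13.1/1.008 = 12.996 mol
  O: 34.7/16.0 = 2.169 mol
Divide by smallest (2.169):
  C: 4.338/2.169 = 2.0
  H: 12.996/2.169 = 5.99
  O: 2.169/2.169 = 1.0
Empirical formula: C2H6O

C2H6O


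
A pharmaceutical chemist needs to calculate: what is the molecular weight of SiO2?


M(SiO2) = 1×28.09 + 2×16.0
= 28.09 + 32.0
= 60.09 g/mol

60.09 g/mol


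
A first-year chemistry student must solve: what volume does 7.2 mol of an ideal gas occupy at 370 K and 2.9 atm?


PV = nRT  (R = 0.08206 L·atm/(mol·K))
V = nRT/P = 7.2×0.08206×370/2.9
= 75.382 L

75.382 L


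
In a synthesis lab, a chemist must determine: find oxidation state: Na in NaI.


Group 1 metal: +1
Oxidation number: +1

+1


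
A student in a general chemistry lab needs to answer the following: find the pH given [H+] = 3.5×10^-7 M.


pH = -log10([H+]) = -log10(3.5×10^-7)
= 7 - log10(3.5)
= 7 - 0.54
= 6.46

6.46


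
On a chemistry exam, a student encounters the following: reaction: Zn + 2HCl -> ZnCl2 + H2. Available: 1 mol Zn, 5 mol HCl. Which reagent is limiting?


Mole ratio available / coefficient:
  Zn: 1/1 = 1.000
  HCl: 5/2 = 2.500
Smaller ratio is limiting.

Zn


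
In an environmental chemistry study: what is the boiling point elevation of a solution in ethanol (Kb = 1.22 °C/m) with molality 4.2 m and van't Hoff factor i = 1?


ΔTb = Kb × m × i
= 1.22 × 4.2 × 1
= 5.124 °C

5.124 °C


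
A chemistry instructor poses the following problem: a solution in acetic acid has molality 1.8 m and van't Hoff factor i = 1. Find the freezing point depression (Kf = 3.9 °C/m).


ΔTf = Kf × m × i
= 3.9 × 1.8 × 1
= 7.02 °C

7.02 °C


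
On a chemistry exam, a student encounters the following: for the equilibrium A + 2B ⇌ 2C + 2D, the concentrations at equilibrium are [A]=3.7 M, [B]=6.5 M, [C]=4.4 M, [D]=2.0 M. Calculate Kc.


Kc = [C]^2[D]^2/([A][B]^2)
= (4.4^2 × 2.0^2)/(3.7^1 × 6.5^2)
= 77.44/156.325
= 0.4954

0.4954


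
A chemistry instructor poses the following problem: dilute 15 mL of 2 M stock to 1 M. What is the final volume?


C1V1 = C2V2
2 × 15 = 1 × V2
V2 = 30/1 = 30.0 mL

30.0 mL


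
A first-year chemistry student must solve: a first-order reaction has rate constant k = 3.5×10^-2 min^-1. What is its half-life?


t½ = ln2/k = 0.693147/(3.5×10^-2 min^-1)
= 19.80 min

19.80 min


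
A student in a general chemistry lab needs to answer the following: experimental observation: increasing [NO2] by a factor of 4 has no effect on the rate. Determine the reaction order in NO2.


rate ∝ [NO2]^n
rate ∝ [NO2]^0
Order in NO2: 0

0


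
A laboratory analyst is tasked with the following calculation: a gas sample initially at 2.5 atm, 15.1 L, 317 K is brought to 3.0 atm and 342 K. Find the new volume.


P1V1/T1 = P2V2/T2
V2 = P1V1T2/(T1P2)
= 2.5×15.1×342/(317×3.0)
= 13.576 L

13.576 L


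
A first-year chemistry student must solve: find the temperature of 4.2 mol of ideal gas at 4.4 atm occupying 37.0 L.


PV = nRT  (R = 0.08206 L·atm/(mol·K))
T = PV/(nR) = 4.4×37.0/(4.2×0.08206)
= 162.80/0.344652
= 472.36 K

472.36 K


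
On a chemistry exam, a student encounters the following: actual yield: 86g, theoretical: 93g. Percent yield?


% yield = actual/theoretical × 100
= 86/93 × 100
= 92.47%

92.47%


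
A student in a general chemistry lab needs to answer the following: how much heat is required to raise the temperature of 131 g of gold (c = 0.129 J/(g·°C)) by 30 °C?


q = mcΔT = 131 × 0.129 × 30
= 506.97 J

506.97 J


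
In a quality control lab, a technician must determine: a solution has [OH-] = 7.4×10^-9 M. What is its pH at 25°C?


pOH = -log10([OH-]) = -log10(7.4×10^-9)
= 9 - log10(7.4) = 8.13
pH = 14 - pOH = 14 - 8.13 = 5.87

5.87


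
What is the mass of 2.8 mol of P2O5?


M(P2O5) = 141.94 g/mol
mass = n × M = 2.8 × 141.94 = 397.43 g

397.43 g


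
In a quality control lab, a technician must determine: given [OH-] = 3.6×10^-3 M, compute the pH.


pOH = -log10([OH-]) = -log10(3.6×10^-3)
= 3 - log10(3.6) = 2.44
pH = 14 - pOH = 14 - 2.44 = 11.56

11.56


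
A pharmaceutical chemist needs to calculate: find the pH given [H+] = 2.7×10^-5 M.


pH = -log10([H+]) = -log10(2.7×10^-5)
= 5 - log10(2.7)
= 5 - 0.43
= 4.57

4.57


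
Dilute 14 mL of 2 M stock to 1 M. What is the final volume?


C1V1 = C2V2
2 × 14 = 1 × V2
V2 = 28/1 = 28.0 mL

28.0 mL


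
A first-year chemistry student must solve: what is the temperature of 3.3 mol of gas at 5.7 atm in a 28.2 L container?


PV = nRT  (R = 0.08206 L·atm/(mol·K))
T = PV/(nR) = 5.7×28.2/(3.3×0.08206)
= 160.74/0.270798
= 593.58 K

593.58 K


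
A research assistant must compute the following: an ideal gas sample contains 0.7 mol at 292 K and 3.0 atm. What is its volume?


PV = nRT  (R = 0.08206 L·atm/(mol·K))
V = nRT/P = 0.7×0.08206×292/3.0
= 5.591 L

5.591 L


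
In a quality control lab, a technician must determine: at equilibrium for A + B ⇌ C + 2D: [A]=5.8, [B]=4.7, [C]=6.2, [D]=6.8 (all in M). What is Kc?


Kc = [C][D]^2/([A][B])
= (6.2^1 × 6.8^2)/(5.8^1 × 4.7^1)
= 286.688/27.26
= 10.52

10.52


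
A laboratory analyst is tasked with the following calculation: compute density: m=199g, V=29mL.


ρ = mass/volume
= 199/29
= 6.862 g/mL

6.862 g/mL


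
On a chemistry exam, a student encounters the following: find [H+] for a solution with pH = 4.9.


[H+] = 10^(-pH) = 10^(-4.9)
= 1.26×10^-5 M

1.26×10^-5 M


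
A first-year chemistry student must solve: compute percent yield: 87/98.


% yield = actual/theoretical × 100
= 87/98 × 100
= 88.78%

88.78%


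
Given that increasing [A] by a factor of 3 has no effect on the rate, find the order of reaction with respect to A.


rate ∝ [A]^n
rate ∝ [A]^0
Order in A: 0

0


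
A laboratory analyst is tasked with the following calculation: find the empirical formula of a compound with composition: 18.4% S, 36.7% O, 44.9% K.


Assume 100 g sample. Moles of each element:
  S: 18.4/32.07 = 0.574 mol
  O: 36.7/16.0 = 2.294 mol
  K: 44.9/39.1 = 1.148 mol
Divide by smallest (0.574):
  S: 0.574/0.574 = 1.0
  O: 2.294/0.574 = 4.0
  K: 1.148/0.574 = 2.0
Empirical formula: K2SO4

K2SO4


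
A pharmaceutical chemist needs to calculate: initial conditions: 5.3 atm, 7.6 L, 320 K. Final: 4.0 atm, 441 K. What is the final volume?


P1V1/T1 = P2V2/T2
V2 = P1V1T2/(T1P2)
= 5.3×7.6×441/(320×4.0)
= 13.878 L

13.878 L


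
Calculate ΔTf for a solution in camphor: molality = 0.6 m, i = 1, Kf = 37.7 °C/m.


ΔTf = Kf × m × i
= 37.7 × 0.6 × 1
= 22.62 °C

22.62 °C
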